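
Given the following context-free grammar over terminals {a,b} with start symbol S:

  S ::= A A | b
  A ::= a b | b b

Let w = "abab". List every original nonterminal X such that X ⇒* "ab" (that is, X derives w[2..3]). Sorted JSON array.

Convert to CNF:
  S -> A A | b
  A -> T0 T1 | T1 T1
  T0 -> a
  T1 -> b

CYK fill, restricted to cells inside w[2..3]:
  cell(2,2) a: {T0}  orig:{}
  cell(3,3) b: {S,T1}  orig:{S}
  cell(2,3) ab: {A}

Original NTs in T[2,3] deriving "ab": ["A"]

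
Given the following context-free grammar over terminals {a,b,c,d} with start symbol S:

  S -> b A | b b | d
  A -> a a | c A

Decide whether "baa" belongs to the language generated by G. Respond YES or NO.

CNF form of G:
  S -> T2 A | T2 T2 | d
  A -> T0 T0 | T1 A
  T0 -> a
  T1 -> c
  T2 -> b

Fill CYK table bottom-up:
  [0..0]={T2}  "b"  orig:{}
  [1..1]={T0}  "a"  orig:{}
  [2..2]={T0}  "a"  orig:{}
  [0..1]=∅  "ba"
  [1..2]={A}  "aa"
  [0..2]={S}  "baa"

S ∈ T[0,2] ⇒ YES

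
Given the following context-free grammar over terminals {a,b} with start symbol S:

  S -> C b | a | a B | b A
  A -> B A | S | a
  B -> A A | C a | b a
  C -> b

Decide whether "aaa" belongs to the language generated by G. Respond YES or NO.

Convert to CNF:
  S -> C T0 | T0 A | T1 B | a
  A -> B A | C T0 | T0 A | T1 B | a
  B -> A A | C T1 | T0 T1
  C -> b
  T0 -> b
  T1 -> a

CYK fill:
  cell(0,0) a: {A,S,T1}  orig:{A,S}
  cell(1,1) a: {A,S,T1}  orig:{A,S}
  cell(2,2) a: {A,S,T1}  orig:{A,S}
  cell(0,1) aa: {B}
  cell(1,2) aa: {B}
  cell(0,2) aaa: {A,S}

S ∈ T[0,2] ⇒ YES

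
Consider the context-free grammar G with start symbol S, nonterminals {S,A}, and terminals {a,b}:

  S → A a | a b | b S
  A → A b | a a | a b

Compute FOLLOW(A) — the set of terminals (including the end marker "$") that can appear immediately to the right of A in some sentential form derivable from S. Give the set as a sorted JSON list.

FIRST sets, iterate to fixpoint:
pass 1:
  A via A→a a: +{a}
  S via S→A a: +{a}
  S via S→b S: +{b}
  S: {a,b}  A: {a}
pass 2: (stable)
  S: {a,b}  A: {a}

FOLLOW sets:
seed FOLLOW(S) with $
round 1:
  A→A b: FOLLOW(A) ⊇ FIRST(b) = {b}; new: +{b}
  S→A a: FOLLOW(A) ⊇ FIRST(a) = {a}; new: +{a}
  S: {$}  A: {a,b}
round 2: done
  S: {$}  A: {a,b}

FOLLOW(A) = ["a", "b"]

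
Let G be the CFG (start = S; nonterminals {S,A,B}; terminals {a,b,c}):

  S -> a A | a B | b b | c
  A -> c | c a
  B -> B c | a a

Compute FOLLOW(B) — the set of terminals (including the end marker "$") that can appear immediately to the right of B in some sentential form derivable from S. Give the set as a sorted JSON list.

FIRST sets, iterate to fixpoint:
round 1:
  A via A→c: +{c}
  B via B→a a: +{a}
  S via S→a A: +{a}
  S via S→b b: +{b}
  S via S→c: +{c}
  FIRST(S)={a,b,c}  FIRST(A)={c}  FIRST(B)={a}
round 2: done
  FIRST(S)={a,b,c}  FIRST(A)={c}  FIRST(B)={a}

Compute FOLLOW by fixpoint:
seed FOLLOW(S) with $
round 1:
  B→B c: FOLLOW(B) ⊇ FIRST(c) = {c}; new: +{c}
  S→a A: FOLLOW(A) ⊇ FOLLOW(S) ⊇ {$}; new: +{$}
  S→a B: FOLLOW(B) ⊇ FOLLOW(S) ⊇ {$}; new: +{$}
  FOLLOW[S]={$}  FOLLOW[A]={$}  FOLLOW[B]={$,c}
round 2: — fixpoint
  FOLLOW[S]={$}  FOLLOW[A]={$}  FOLLOW[B]={$,c}

FOLLOW(B) = ["$", "c"]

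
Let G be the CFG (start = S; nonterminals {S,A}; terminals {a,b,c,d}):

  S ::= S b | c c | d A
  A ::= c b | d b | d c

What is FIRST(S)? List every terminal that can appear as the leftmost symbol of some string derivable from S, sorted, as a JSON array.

Compute FIRST by fixpoint:
iter 1:
  A via A→c b: +{c}
  A via A→d b: +{d}
  S via S→c c: +{c}
  S via S→d A: +{d}
  FIRST[S]={c,d}  FIRST[A]={c,d}
iter 2: (stable)
  FIRST[S]={c,d}  FIRST[A]={c,d}

FIRST(S) = ["c", "d"]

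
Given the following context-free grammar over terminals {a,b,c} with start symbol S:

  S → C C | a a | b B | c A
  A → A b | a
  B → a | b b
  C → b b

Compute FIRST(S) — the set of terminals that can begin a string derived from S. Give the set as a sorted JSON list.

FIRST sets, iterate to fixpoint:
iter 1:
  A via A→a: +{a}
  B via B→a: +{a}
  B via B→b b: +{b}
  C via C→b b: +{b}
  S via S→C C: +{b}
  S via S→a a: +{a}
  S via S→c A: +{c}
  FIRST[S]={a,b,c}  FIRST[A]={a}  FIRST[B]={a,b}  FIRST[C]={b}
iter 2: done
  FIRST[S]={a,b,c}  FIRST[A]={a}  FIRST[B]={a,b}  FIRST[C]={b}

FIRST(S) = ["a", "b", "c"]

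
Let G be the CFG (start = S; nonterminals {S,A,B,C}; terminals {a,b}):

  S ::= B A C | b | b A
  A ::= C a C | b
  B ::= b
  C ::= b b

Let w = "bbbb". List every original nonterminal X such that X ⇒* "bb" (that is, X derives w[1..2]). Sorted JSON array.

Convert to CNF:
  S -> B X3 | T1 A | b
  A -> C X2 | b
  B -> b
  C -> T1 T1
  T0 -> a
  T1 -> b
  X2 -> T0 C
  X3 -> A C

CYK fill, restricted to cells inside w[1..2]:
  T[1,1] 'b' = {A,B,S,T1}  orig:{A,B,S}
  T[2,2] 'b' = {A,B,S,T1}  orig:{A,B,S}
  T[1,2] 'bb' = {C,S}

Original NTs in T[1,2] deriving "bb": ["C", "S"]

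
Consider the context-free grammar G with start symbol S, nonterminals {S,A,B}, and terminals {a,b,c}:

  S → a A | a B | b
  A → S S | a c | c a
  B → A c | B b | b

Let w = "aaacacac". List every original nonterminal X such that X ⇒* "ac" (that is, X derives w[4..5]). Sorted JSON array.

CNF form of G:
  S -> T0 A | T0 B | b
  A -> S S | T0 T1 | T1 T0
  B -> A T1 | B T2 | b
  T0 -> a
  T1 -> c
  T2 -> b

CYK fill, restricted to cells inside w[4..5]:
  cell(4,4) a: {T0}  orig:{}
  cell(5,5) c: {T1}  orig:{}
  cell(4,5) ac: {A}

Original NTs in T[4,5] deriving "ac": ["A"]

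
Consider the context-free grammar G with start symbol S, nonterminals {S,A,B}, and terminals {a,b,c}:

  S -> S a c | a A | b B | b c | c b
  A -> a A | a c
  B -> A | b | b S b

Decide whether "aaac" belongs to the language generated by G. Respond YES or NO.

CNF form of G:
  S -> S X4 | T0 A | T1 T2 | T2 B | T2 T1
  A -> T0 A | T0 T1
  B -> T0 A | T0 T1 | T2 X3 | b
  T0 -> a
  T1 -> c
  T2 -> b
  X3 -> S T2
  X4 -> T0 T1

CYK fill:
  cell(0,0) a: {T0}  orig:{}
  cell(1,1) a: {T0}  orig:{}
  cell(2,2) a: {T0}  orig:{}
  cell(3,3) c: {T1}  orig:{}
  cell(0,1) aa: ∅
  cell(1,2) aa: ∅
  cell(2,3) ac: {A,B,X4}  orig:{A,B}
  cell(0,2) aaa: ∅
  cell(1,3) aac: {A,B,S}
  cell(0,3) aaac: {A,B,S}

S ∈ T[0,3] ⇒ YES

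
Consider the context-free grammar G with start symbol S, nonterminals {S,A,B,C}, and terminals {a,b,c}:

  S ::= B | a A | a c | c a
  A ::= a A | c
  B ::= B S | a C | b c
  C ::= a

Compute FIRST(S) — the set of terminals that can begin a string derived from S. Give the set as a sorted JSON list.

FIRST iteration:
[1]
  A via A→a A: +{a}
  A via A→c: +{c}
  B via B→a C: +{a}
  B via B→b c: +{b}
  C via C→a: +{a}
  S via S→B: +{a,b}
  S via S→c a: +{c}
  FIRST(S)={a,b,c}  FIRST(A)={a,c}  FIRST(B)={a,b}  FIRST(C)={a}
[2] done
  FIRST(S)={a,b,c}  FIRST(A)={a,c}  FIRST(B)={a,b}  FIRST(C)={a}

FIRST(S) = ["a", "b", "c"]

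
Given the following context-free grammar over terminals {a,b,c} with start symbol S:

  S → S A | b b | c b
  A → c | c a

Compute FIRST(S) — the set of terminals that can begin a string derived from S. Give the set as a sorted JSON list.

Compute FIRST by fixpoint:
pass 1:
  A via A→c: +{c}
  S via S→b b: +{b}
  S via S→c b: +{c}
  FIRST(S)={b,c}  FIRST(A)={c}
pass 2: done
  FIRST(S)={b,c}  FIRST(A)={c}

FIRST(S) = ["b", "c"]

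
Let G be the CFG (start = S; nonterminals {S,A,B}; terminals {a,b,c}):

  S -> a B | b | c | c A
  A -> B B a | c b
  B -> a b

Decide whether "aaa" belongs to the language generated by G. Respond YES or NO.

Convert to CNF:
  S -> T0 B | T1 A | b | c
  A -> B X3 | T1 T2
  B -> T0 T2
  T0 -> a
  T1 -> c
  T2 -> b
  X3 -> B T0

CYK table (by increasing span):
  T[0,0] 'a' = {T0}  orig:{}
  T[1,1] 'a' = {T0}  orig:{}
  T[2,2] 'a' = {T0}  orig:{}
  T[0,1] 'aa' = ∅
  T[1,2] 'aa' = ∅
  T[0,2] 'aaa' = ∅

S ∉ T[0,2] ⇒ NO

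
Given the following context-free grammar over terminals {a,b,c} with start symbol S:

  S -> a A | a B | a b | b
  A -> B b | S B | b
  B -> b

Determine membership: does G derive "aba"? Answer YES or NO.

Convert to CNF:
  S -> T1 A | T1 B | T1 T0 | b
  A -> B T0 | S B | b
  B -> b
  T0 -> b
  T1 -> a

Fill CYK table bottom-up:
  cell(0,0) a: {T1}  orig:{}
  cell(1,1) b: {A,B,S,T0}  orig:{A,B,S}
  cell(2,2) a: {T1}  orig:{}
  cell(0,1) ab: {S}
  cell(1,2) ba: ∅
  cell(0,2) aba: ∅

S ∉ T[0,2] ⇒ NO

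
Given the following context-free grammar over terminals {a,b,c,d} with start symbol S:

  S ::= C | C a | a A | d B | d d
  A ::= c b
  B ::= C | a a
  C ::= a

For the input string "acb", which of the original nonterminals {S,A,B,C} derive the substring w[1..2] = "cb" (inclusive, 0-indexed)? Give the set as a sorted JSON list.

Convert to CNF:
  S -> C T2 | T2 A | T3 B | T3 T3 | a
  A -> T0 T1
  B -> T2 T2 | a
  C -> a
  T0 -> c
  T1 -> b
  T2 -> a
  T3 -> d

CYK table (by increasing span) (cells [i..j] with 1 ≤ i ≤ j ≤ 2 only):
  T[1,1] 'c' = {T0}  orig:{}
  T[2,2] 'b' = {T1}  orig:{}
  T[1,2] 'cb' = {A}

Original NTs in T[1,2] deriving "cb": ["A"]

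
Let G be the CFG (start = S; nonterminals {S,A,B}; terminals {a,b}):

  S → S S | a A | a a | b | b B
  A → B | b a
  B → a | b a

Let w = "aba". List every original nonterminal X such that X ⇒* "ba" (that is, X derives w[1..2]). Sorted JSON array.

CNF form of G:
  S -> S S | T0 B | T1 A | T1 T1 | b
  A -> T0 T1 | a
  B -> T0 T1 | a
  T0 -> b
  T1 -> a

Fill CYK table bottom-up (cells [i..j] with 1 ≤ i ≤ j ≤ 2 only):
  T[1,1] 'b' = {S,T0}  orig:{S}
  T[2,2] 'a' = {A,B,T1}  orig:{A,B}
  T[1,2] 'ba' = {A,B,S}

Original NTs in T[1,2] deriving "ba": ["A", "B", "S"]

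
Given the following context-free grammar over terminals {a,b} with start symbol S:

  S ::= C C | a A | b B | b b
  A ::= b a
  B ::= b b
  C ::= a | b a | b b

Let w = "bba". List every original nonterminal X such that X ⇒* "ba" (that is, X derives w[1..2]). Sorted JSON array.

Convert to CNF:
  S -> C C | T0 B | T0 T0 | T1 A
  A -> T0 T1
  B -> T0 T0
  C -> T0 T0 | T0 T1 | a
  T0 -> b
  T1 -> a

Fill CYK table bottom-up, restricted to cells inside w[1..2]:
  [1..1]={T0}  "b"  orig:{}
  [2..2]={C,T1}  "a"  orig:{C}
  [1..2]={A,C}  "ba"

Original NTs in T[1,2] deriving "ba": ["A", "C"]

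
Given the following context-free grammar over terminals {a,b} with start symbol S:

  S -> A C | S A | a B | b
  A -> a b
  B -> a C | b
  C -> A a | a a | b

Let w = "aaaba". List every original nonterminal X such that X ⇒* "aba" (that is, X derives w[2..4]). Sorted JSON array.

Convert to CNF:
  S -> A C | S A | T0 B | b
  A -> T0 T1
  B -> T0 C | b
  C -> A T0 | T0 T0 | b
  T0 -> a
  T1 -> b

CYK table (by increasing span), restricted to cells inside w[2..4]:
  cell(2,2) a: {T0}  orig:{}
  cell(3,3) b: {B,C,S,T1}  orig:{B,C,S}
  cell(4,4) a: {T0}  orig:{}
  cell(2,3) ab: {A,B,S}
  cell(3,4) ba: ∅
  cell(2,4) aba: {C}

Original NTs in T[2,4] deriving "aba": ["C"]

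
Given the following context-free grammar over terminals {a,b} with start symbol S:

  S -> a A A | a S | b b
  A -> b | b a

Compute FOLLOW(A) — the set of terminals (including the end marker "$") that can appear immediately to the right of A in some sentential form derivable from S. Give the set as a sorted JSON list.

Compute FIRST by fixpoint:
round 1:
  A via A→b: +{b}
  S via S→a A A: +{a}
  S via S→b b: +{b}
  FIRST[S]={a,b}  FIRST[A]={b}
round 2: — fixpoint
  FIRST[S]={a,b}  FIRST[A]={b}

FOLLOW sets:
FOLLOW(S) := {$}
round 1:
  S→a A A: FOLLOW(A) ⊇ FIRST(A) = {b}; new: +{b}
  S→a A A: FOLLOW(A) ⊇ FOLLOW(S) ⊇ {$}; new: +{$}
  FOLLOW(S)={$}  FOLLOW(A)={$,b}
round 2: (stable)
  FOLLOW(S)={$}  FOLLOW(A)={$,b}

FOLLOW(A) = ["$", "b"]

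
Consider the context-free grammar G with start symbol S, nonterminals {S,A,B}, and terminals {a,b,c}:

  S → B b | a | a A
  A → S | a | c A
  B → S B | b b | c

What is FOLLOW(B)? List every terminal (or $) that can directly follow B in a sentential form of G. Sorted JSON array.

Compute FIRST by fixpoint:
[1]
  A via A→a: +{a}
  A via A→c A: +{c}
  B via B→b b: +{b}
  B via B→c: +{c}
  S via S→B b: +{b,c}
  S via S→a: +{a}
  FIRST(S)={a,b,c}  FIRST(A)={a,c}  FIRST(B)={b,c}
[2]
  A via A→S: +{b}
  B via B→S B: +{a}
  FIRST(S)={a,b,c}  FIRST(A)={a,b,c}  FIRST(B)={a,b,c}
[3] (stable)
  FIRST(S)={a,b,c}  FIRST(A)={a,b,c}  FIRST(B)={a,b,c}

FOLLOW sets:
initialize: $ ∈ FOLLOW(S)
iter 1:
  B→S B: FOLLOW(S) ⊇ FIRST(B) = {a,b,c}; new: +{a,b,c}
  S→B b: FOLLOW(B) ⊇ FIRST(b) = {b}; new: +{b}
  S→a A: FOLLOW(A) ⊇ FOLLOW(S) ⊇ {$,a,b,c}; new: +{$,a,b,c}
  S: {$,a,b,c}  A: {$,a,b,c}  B: {b}
iter 2: done
  S: {$,a,b,c}  A: {$,a,b,c}  B: {b}

FOLLOW(B) = ["b"]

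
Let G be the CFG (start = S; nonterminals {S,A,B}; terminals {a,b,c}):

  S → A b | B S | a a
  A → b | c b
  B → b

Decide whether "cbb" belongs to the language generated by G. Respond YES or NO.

CNF form of G:
  S -> A T1 | B S | T2 T2
  A -> T0 T1 | b
  B -> b
  T0 -> c
  T1 -> b
  T2 -> a

CYK fill:
  cell(0,0) c: {T0}  orig:{}
  cell(1,1) b: {A,B,T1}  orig:{A,B}
  cell(2,2) b: {A,B,T1}  orig:{A,B}
  cell(0,1) cb: {A}
  cell(1,2) bb: {S}
  cell(0,2) cbb: {S}

S ∈ T[0,2] ⇒ YES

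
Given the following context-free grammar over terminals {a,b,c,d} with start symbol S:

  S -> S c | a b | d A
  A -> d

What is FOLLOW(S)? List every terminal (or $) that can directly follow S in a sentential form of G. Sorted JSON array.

FIRST iteration:
iter 1:
  A via A→d: +{d}
  S via S→a b: +{a}
  S via S→d A: +{d}
  FIRST[S]={a,d}  FIRST[A]={d}
iter 2: (stable)
  FIRST[S]={a,d}  FIRST[A]={d}

Compute FOLLOW by fixpoint:
seed FOLLOW(S) with $
iter 1:
  S→S c: FOLLOW(S) ⊇ FIRST(c) = {c}; new: +{c}
  S→d A: FOLLOW(A) ⊇ FOLLOW(S) ⊇ {$,c}; new: +{$,c}
  S: {$,c}  A: {$,c}
iter 2: — fixpoint
  S: {$,c}  A: {$,c}

FOLLOW(S) = ["$", "c"]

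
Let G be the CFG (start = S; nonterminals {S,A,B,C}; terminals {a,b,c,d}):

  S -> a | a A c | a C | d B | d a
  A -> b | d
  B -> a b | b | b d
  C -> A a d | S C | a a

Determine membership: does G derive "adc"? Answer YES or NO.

CNF form of G:
  S -> T0 C | T0 X5 | T2 B | T2 T0 | a
  A -> b | d
  B -> T0 T1 | T1 T2 | b
  C -> A X4 | S C | T0 T0
  T0 -> a
  T1 -> b
  T2 -> d
  T3 -> c
  X4 -> T0 T2
  X5 -> A T3

CYK table (by increasing span):
  [0..0]={S,T0}  "a"  orig:{S}
  [1..1]={A,T2}  "d"  orig:{A}
  [2..2]={T3}  "c"  orig:{}
  [0..1]={X4}  "ad"  orig:{}
  [1..2]={X5}  "dc"  orig:{}
  [0..2]={S}  "adc"

S ∈ T[0,2] ⇒ YES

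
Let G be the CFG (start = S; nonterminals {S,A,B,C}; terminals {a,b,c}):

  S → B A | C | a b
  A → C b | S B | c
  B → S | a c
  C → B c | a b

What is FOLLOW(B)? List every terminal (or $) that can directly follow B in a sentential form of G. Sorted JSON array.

FIRST sets, iterate to fixpoint:
round 1:
  A via A→c: +{c}
  B via B→a c: +{a}
  C via C→B c: +{a}
  S via S→B A: +{a}
  FIRST[S]={a}  FIRST[A]={c}  FIRST[B]={a}  FIRST[C]={a}
round 2:
  A via A→C b: +{a}
  FIRST[S]={a}  FIRST[A]={a,c}  FIRST[B]={a}  FIRST[C]={a}
round 3: (stable)
  FIRST[S]={a}  FIRST[A]={a,c}  FIRST[B]={a}  FIRST[C]={a}

Compute FOLLOW by fixpoint:
FOLLOW(S) := {$}
pass 1:
  A→C b: FOLLOW(C) ⊇ FIRST(b) = {b}; new: +{b}
  A→S B: FOLLOW(S) ⊇ FIRST(B) = {a}; new: +{a}
  C→B c: FOLLOW(B) ⊇ FIRST(c) = {c}; new: +{c}
  S→B A: FOLLOW(B) ⊇ FIRST(A) = {a,c}; new: +{a}
  S→B A: FOLLOW(A) ⊇ FOLLOW(S) ⊇ {$,a}; new: +{$,a}
  S→C: FOLLOW(C) ⊇ FOLLOW(S) ⊇ {$,a}; new: +{$,a}
  FOLLOW(S)={$,a}  FOLLOW(A)={$,a}  FOLLOW(B)={a,c}  FOLLOW(C)={$,a,b}
pass 2:
  A→S B: FOLLOW(B) ⊇ FOLLOW(A) ⊇ {$,a}; new: +{$}
  B→S: FOLLOW(S) ⊇ FOLLOW(B) ⊇ {$,a,c}; new: +{c}
  S→B A: FOLLOW(A) ⊇ FOLLOW(S) ⊇ {$,a,c}; new: +{c}
  S→C: FOLLOW(C) ⊇ FOLLOW(S) ⊇ {$,a,c}; new: +{c}
  FOLLOW(S)={$,a,c}  FOLLOW(A)={$,a,c}  FOLLOW(B)={$,a,c}  FOLLOW(C)={$,a,b,c}
pass 3: done
  FOLLOW(S)={$,a,c}  FOLLOW(A)={$,a,c}  FOLLOW(B)={$,a,c}  FOLLOW(C)={$,a,b,c}

FOLLOW(B) = ["$", "a", "c"]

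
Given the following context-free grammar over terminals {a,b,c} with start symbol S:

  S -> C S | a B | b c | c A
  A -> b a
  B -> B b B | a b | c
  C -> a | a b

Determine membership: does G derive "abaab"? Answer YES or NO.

CNF form of G:
  S -> C S | T0 T2 | T1 B | T2 A
  A -> T0 T1
  B -> B X3 | T1 T0 | c
  C -> T1 T0 | a
  T0 -> b
  T1 -> a
  T2 -> c
  X3 -> T0 B

Fill CYK table bottom-up:
  T[0,0] 'a' = {C,T1}  orig:{C}
  T[1,1] 'b' = {T0}  orig:{}
  T[2,2] 'a' = {C,T1}  orig:{C}
  T[3,3] 'a' = {C,T1}  orig:{C}
  T[4,4] 'b' = {T0}  orig:{}
  T[0,1] 'ab' = {B,C}
  T[1,2] 'ba' = {A}
  T[2,3] 'aa' = ∅
  T[3,4] 'ab' = {B,C}
  T[0,2] 'aba' = ∅
  T[1,3] 'baa' = ∅
  T[2,4] 'aab' = {S}
  T[0,3] 'abaa' = ∅
  T[1,4] 'baab' = ∅
  T[0,4] 'abaab' = {S}

S ∈ T[0,4] ⇒ YES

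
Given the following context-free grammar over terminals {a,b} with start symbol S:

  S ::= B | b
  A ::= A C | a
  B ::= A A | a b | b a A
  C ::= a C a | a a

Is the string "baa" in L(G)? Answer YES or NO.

CNF form of G:
  S -> A A | T0 T1 | T1 X4 | b
  A -> A C | a
  B -> A A | T0 T1 | T1 X2
  C -> T0 T0 | T0 X3
  T0 -> a
  T1 -> b
  X2 -> T0 A
  X3 -> C T0
  X4 -> T0 A

CYK table (by increasing span):
  T[0,0] 'b' = {S,T1}  orig:{S}
  T[1,1] 'a' = {A,T0}  orig:{A}
  T[2,2] 'a' = {A,T0}  orig:{A}
  T[0,1] 'ba' = ∅
  T[1,2] 'aa' = {B,C,S,X2,X4}  orig:{B,C,S}
  T[0,2] 'baa' = {B,S}

S ∈ T[0,2] ⇒ YES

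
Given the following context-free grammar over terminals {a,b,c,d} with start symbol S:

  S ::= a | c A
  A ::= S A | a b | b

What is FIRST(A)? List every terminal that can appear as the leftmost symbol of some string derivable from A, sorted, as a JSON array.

FIRST sets, iterate to fixpoint:
pass 1:
  A via A→a b: +{a}
  A via A→b: +{b}
  S via S→a: +{a}
  S via S→c A: +{c}
  FIRST(S)={a,c}  FIRST(A)={a,b}
pass 2:
  A via A→S A: +{c}
  FIRST(S)={a,c}  FIRST(A)={a,b,c}
pass 3: done
  FIRST(S)={a,c}  FIRST(A)={a,b,c}

FIRST(A) = ["a", "b", "c"]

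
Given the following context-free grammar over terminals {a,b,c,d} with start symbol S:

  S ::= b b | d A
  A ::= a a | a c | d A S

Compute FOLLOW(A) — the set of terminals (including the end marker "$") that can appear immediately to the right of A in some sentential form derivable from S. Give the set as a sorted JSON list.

Compute FIRST by fixpoint:
round 1:
  A via A→a a: +{a}
  A via A→d A S: +{d}
  S via S→b b: +{b}
  S via S→d A: +{d}
  S: {b,d}  A: {a,d}
round 2: (stable)
  S: {b,d}  A: {a,d}

FOLLOW iteration:
seed FOLLOW(S) with $
[1]
  A→d A S: FOLLOW(A) ⊇ FIRST(S) = {b,d}; new: +{b,d}
  A→d A S: FOLLOW(S) ⊇ FOLLOW(A) ⊇ {b,d}; new: +{b,d}
  S→d A: FOLLOW(A) ⊇ FOLLOW(S) ⊇ {$,b,d}; new: +{$}
  FOLLOW[S]={$,b,d}  FOLLOW[A]={$,b,d}
[2] — fixpoint
  FOLLOW[S]={$,b,d}  FOLLOW[A]={$,b,d}

FOLLOW(A) = ["$", "b", "d"]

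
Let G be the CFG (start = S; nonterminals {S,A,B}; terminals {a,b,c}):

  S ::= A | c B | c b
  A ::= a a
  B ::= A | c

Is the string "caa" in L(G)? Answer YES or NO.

CNF form of G:
  S -> T0 T0 | T1 B | T1 T2
  A -> T0 T0
  B -> T0 T0 | c
  T0 -> a
  T1 -> c
  T2 -> b

CYK table (by increasing span):
  [0..0]={B,T1}  "c"  orig:{B}
  [1..1]={T0}  "a"  orig:{}
  [2..2]={T0}  "a"  orig:{}
  [0..1]=∅  "ca"
  [1..2]={A,B,S}  "aa"
  [0..2]={S}  "caa"

S ∈ T[0,2] ⇒ YES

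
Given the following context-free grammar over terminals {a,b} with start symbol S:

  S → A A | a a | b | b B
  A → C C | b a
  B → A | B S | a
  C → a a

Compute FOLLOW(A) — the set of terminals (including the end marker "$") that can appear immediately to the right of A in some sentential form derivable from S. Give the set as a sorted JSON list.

FIRST iteration:
pass 1:
  A via A→b a: +{b}
  B via B→A: +{b}
  B via B→a: +{a}
  C via C→a a: +{a}
  S via S→A A: +{b}
  S via S→a a: +{a}
  FIRST[S]={a,b}  FIRST[A]={b}  FIRST[B]={a,b}  FIRST[C]={a}
pass 2:
  A via A→C C: +{a}
  FIRST[S]={a,b}  FIRST[A]={a,b}  FIRST[B]={a,b}  FIRST[C]={a}
pass 3: (stable)
  FIRST[S]={a,b}  FIRST[A]={a,b}  FIRST[B]={a,b}  FIRST[C]={a}

FOLLOW sets:
FOLLOW(S) := {$}
pass 1:
  A→C C: FOLLOW(C) ⊇ FIRST(C) = {a}; new: +{a}
  B→B S: FOLLOW(B) ⊇ FIRST(S) = {a,b}; new: +{a,b}
  B→B S: FOLLOW(S) ⊇ FOLLOW(B) ⊇ {a,b}; new: +{a,b}
  S→A A: FOLLOW(A) ⊇ FIRST(A) = {a,b}; new: +{a,b}
  S→A A: FOLLOW(A) ⊇ FOLLOW(S) ⊇ {$,a,b}; new: +{$}
  S→b B: FOLLOW(B) ⊇ FOLLOW(S) ⊇ {$,a,b}; new: +{$}
  FOLLOW[S]={$,a,b}  FOLLOW[A]={$,a,b}  FOLLOW[B]={$,a,b}  FOLLOW[C]={a}
pass 2:
  A→C C: FOLLOW(C) ⊇ FOLLOW(A) ⊇ {$,a,b}; new: +{$,b}
  FOLLOW[S]={$,a,b}  FOLLOW[A]={$,a,b}  FOLLOW[B]={$,a,b}  FOLLOW[C]={$,a,b}
pass 3: done
  FOLLOW[S]={$,a,b}  FOLLOW[A]={$,a,b}  FOLLOW[B]={$,a,b}  FOLLOW[C]={$,a,b}

FOLLOW(A) = ["$", "a", "b"]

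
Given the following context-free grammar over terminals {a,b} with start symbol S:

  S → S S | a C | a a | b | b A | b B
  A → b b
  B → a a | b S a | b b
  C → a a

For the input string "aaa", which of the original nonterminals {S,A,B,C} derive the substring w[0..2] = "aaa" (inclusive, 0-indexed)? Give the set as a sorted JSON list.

Convert to CNF:
  S -> S S | T0 A | T0 B | T1 C | T1 T1 | b
  A -> T0 T0
  B -> T0 T0 | T0 X2 | T1 T1
  C -> T1 T1
  T0 -> b
  T1 -> a
  X2 -> S T1

CYK fill (cells [i..j] with 0 ≤ i ≤ j ≤ 2 only):
  cell(0,0) a: {T1}  orig:{}
  cell(1,1) a: {T1}  orig:{}
  cell(2,2) a: {T1}  orig:{}
  cell(0,1) aa: {B,C,S}
  cell(1,2) aa: {B,C,S}
  cell(0,2) aaa: {S,X2}  orig:{S}

Original NTs in T[0,2] deriving "aaa": ["S"]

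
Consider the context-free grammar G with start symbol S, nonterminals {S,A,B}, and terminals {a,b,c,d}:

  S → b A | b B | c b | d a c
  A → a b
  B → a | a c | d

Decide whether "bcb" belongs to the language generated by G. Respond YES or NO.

Convert to CNF:
  S -> T1 A | T1 B | T2 T1 | T3 X4
  A -> T0 T1
  B -> T0 T2 | a | d
  T0 -> a
  T1 -> b
  T2 -> c
  T3 -> d
  X4 -> T0 T2

Fill CYK table bottom-up:
  cell(0,0) b: {T1}  orig:{}
  cell(1,1) c: {T2}  orig:{}
  cell(2,2) b: {T1}  orig:{}
  cell(0,1) bc: ∅
  cell(1,2) cb: {S}
  cell(0,2) bcb: ∅

S ∉ T[0,2] ⇒ NO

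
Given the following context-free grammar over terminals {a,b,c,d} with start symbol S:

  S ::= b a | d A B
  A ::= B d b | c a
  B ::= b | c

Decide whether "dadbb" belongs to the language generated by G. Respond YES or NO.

Convert to CNF:
  S -> T0 X5 | T1 T3
  A -> B X4 | T2 T3
  B -> b | c
  T0 -> d
  T1 -> b
  T2 -> c
  T3 -> a
  X4 -> T0 T1
  X5 -> A B

CYK table (by increasing span):
  T[0,0] 'd' = {T0}  orig:{}
  T[1,1] 'a' = {T3}  orig:{}
  T[2,2] 'd' = {T0}  orig:{}
  T[3,3] 'b' = {B,T1}  orig:{B}
  T[4,4] 'b' = {B,T1}  orig:{B}
  T[0,1] 'da' = ∅
  T[1,2] 'ad' = ∅
  T[2,3] 'db' = {X4}  orig:{}
  T[3,4] 'bb' = ∅
  T[0,2] 'dad' = ∅
  T[1,3] 'adb' = ∅
  T[2,4] 'dbb' = ∅
  T[0,3] 'dadb' = ∅
  T[1,4] 'adbb' = ∅
  T[0,4] 'dadbb' = ∅

S ∉ T[0,4] ⇒ NO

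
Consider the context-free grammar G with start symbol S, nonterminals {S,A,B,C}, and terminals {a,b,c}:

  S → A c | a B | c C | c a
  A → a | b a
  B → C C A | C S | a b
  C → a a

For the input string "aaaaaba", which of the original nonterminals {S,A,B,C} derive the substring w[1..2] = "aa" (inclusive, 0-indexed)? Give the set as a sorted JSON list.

CNF form of G:
  S -> A T2 | T1 B | T2 C | T2 T1
  A -> T0 T1 | a
  B -> C S | C X3 | T1 T0
  C -> T1 T1
  T0 -> b
  T1 -> a
  T2 -> c
  X3 -> C A

CYK table (by increasing span) — only the sub-triangle for w[1..2]:
  T[1,1] 'a' = {A,T1}  orig:{A}
  T[2,2] 'a' = {A,T1}  orig:{A}
  T[1,2] 'aa' = {C}

Original NTs in T[1,2] deriving "aa": ["C"]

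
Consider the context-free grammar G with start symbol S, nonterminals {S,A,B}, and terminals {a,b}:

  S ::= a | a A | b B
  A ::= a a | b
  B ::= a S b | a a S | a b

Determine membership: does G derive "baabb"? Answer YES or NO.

CNF form of G:
  S -> T0 A | T1 B | a
  A -> T0 T0 | b
  B -> T0 T1 | T0 X2 | T0 X3
  T0 -> a
  T1 -> b
  X2 -> S T1
  X3 -> T0 S

CYK table (by increasing span):
  cell(0,0) b: {A,T1}  orig:{A}
  cell(1,1) a: {S,T0}  orig:{S}
  cell(2,2) a: {S,T0}  orig:{S}
  cell(3,3) b: {A,T1}  orig:{A}
  cell(4,4) b: {A,T1}  orig:{A}
  cell(0,1) ba: ∅
  cell(1,2) aa: {A,X3}  orig:{A}
  cell(2,3) ab: {B,S,X2}  orig:{B,S}
  cell(3,4) bb: ∅
  cell(0,2) baa: ∅
  cell(1,3) aab: {B,X3}  orig:{B}
  cell(2,4) abb: {X2}  orig:{}
  cell(0,3) baab: {S}
  cell(1,4) aabb: {B}
  cell(0,4) baabb: {S,X2}  orig:{S}

S ∈ T[0,4] ⇒ YES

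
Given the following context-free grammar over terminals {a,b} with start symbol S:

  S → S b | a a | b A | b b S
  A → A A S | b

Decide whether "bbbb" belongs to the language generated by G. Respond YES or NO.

CNF form of G:
  S -> S T0 | T0 A | T0 X3 | T1 T1
  A -> A X2 | b
  T0 -> b
  T1 -> a
  X2 -> A S
  X3 -> T0 S

CYK table (by increasing span):
  cell(0,0) b: {A,T0}  orig:{A}
  cell(1,1) b: {A,T0}  orig:{A}
  cell(2,2) b: {A,T0}  orig:{A}
  cell(3,3) b: {A,T0}  orig:{A}
  cell(0,1) bb: {S}
  cell(1,2) bb: {S}
  cell(2,3) bb: {S}
  cell(0,2) bbb: {S,X2,X3}  orig:{S}
  cell(1,3) bbb: {S,X2,X3}  orig:{S}
  cell(0,3) bbbb: {A,S,X2,X3}  orig:{A,S}

S ∈ T[0,3] ⇒ YES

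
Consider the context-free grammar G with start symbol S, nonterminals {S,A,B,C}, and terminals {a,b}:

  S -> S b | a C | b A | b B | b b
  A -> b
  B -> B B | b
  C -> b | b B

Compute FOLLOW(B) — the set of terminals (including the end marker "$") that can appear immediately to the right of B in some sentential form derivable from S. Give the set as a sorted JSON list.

FIRST iteration:
round 1:
  A via A→b: +{b}
  B via B→b: +{b}
  C via C→b: +{b}
  S via S→a C: +{a}
  S via S→b A: +{b}
  S: {a,b}  A: {b}  B: {b}  C: {b}
round 2: — fixpoint
  S: {a,b}  A: {b}  B: {b}  C: {b}

Compute FOLLOW by fixpoint:
initialize: $ ∈ FOLLOW(S)
[1]
  B→B B: FOLLOW(B) ⊇ FIRST(B) = {b}; new: +{b}
  S→S b: FOLLOW(S) ⊇ FIRST(b) = {b}; new: +{b}
  S→a C: FOLLOW(C) ⊇ FOLLOW(S) ⊇ {$,b}; new: +{$,b}
  S→b A: FOLLOW(A) ⊇ FOLLOW(S) ⊇ {$,b}; new: +{$,b}
  S→b B: FOLLOW(B) ⊇ FOLLOW(S) ⊇ {$,b}; new: +{$}
  S: {$,b}  A: {$,b}  B: {$,b}  C: {$,b}
[2] (stable)
  S: {$,b}  A: {$,b}  B: {$,b}  C: {$,b}

FOLLOW(B) = ["$", "b"]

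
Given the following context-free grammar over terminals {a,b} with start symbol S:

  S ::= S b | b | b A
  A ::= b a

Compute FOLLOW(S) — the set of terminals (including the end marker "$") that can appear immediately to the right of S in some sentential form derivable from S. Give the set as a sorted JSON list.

FIRST iteration:
iter 1:
  A via A→b a: +{b}
  S via S→b: +{b}
  S: {b}  A: {b}
iter 2: (stable)
  S: {b}  A: {b}

FOLLOW sets:
FOLLOW(S) := {$}
round 1:
  S→S b: FOLLOW(S) ⊇ FIRST(b) = {b}; new: +{b}
  S→b A: FOLLOW(A) ⊇ FOLLOW(S) ⊇ {$,b}; new: +{$,b}
  FOLLOW(S)={$,b}  FOLLOW(A)={$,b}
round 2: (stable)
  FOLLOW(S)={$,b}  FOLLOW(A)={$,b}

FOLLOW(S) = ["$", "b"]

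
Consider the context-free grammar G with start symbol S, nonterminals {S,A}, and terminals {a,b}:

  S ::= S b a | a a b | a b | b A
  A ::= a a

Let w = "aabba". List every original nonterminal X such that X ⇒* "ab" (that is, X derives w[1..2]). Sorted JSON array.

CNF form of G:
  S -> S X2 | T0 T1 | T0 X3 | T1 A
  A -> T0 T0
  T0 -> a
  T1 -> b
  X2 -> T1 T0
  X3 -> T0 T1

CYK table (by increasing span) — only the sub-triangle for w[1..2]:
  T[1,1] 'a' = {T0}  orig:{}
  T[2,2] 'b' = {T1}  orig:{}
  T[1,2] 'ab' = {S,X3}  orig:{S}

Original NTs in T[1,2] deriving "ab": ["S"]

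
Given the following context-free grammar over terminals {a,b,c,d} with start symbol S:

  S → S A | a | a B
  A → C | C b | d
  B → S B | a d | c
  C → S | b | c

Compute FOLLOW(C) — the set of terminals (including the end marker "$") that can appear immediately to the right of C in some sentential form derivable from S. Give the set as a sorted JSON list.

Compute FIRST by fixpoint:
[1]
  A via A→d: +{d}
  B via B→a d: +{a}
  B via B→c: +{c}
  C via C→b: +{b}
  C via C→c: +{c}
  S via S→a: +{a}
  FIRST(S)={a}  FIRST(A)={d}  FIRST(B)={a,c}  FIRST(C)={b,c}
[2]
  A via A→C: +{b,c}
  C via C→S: +{a}
  FIRST(S)={a}  FIRST(A)={b,c,d}  FIRST(B)={a,c}  FIRST(C)={a,b,c}
[3]
  A via A→C: +{a}
  FIRST(S)={a}  FIRST(A)={a,b,c,d}  FIRST(B)={a,c}  FIRST(C)={a,b,c}
[4] (no change)
  FIRST(S)={a}  FIRST(A)={a,b,c,d}  FIRST(B)={a,c}  FIRST(C)={a,b,c}

Compute FOLLOW by fixpoint:
FOLLOW(S) := {$}
round 1:
  A→C b: FOLLOW(C) ⊇ FIRST(b) = {b}; new: +{b}
  B→S B: FOLLOW(S) ⊇ FIRST(B) = {a,c}; new: +{a,c}
  C→S: FOLLOW(S) ⊇ FOLLOW(C) ⊇ {b}; new: +{b}
  S→S A: FOLLOW(S) ⊇ FIRST(A) = {a,b,c,d}; new: +{d}
  S→S A: FOLLOW(A) ⊇ FOLLOW(S) ⊇ {$,a,b,c,d}; new: +{$,a,b,c,d}
  S→a B: FOLLOW(B) ⊇ FOLLOW(S) ⊇ {$,a,b,c,d}; new: +{$,a,b,c,d}
  S: {$,a,b,c,d}  A: {$,a,b,c,d}  B: {$,a,b,c,d}  C: {b}
round 2:
  A→C: FOLLOW(C) ⊇ FOLLOW(A) ⊇ {$,a,b,c,d}; new: +{$,a,c,d}
  S: {$,a,b,c,d}  A: {$,a,b,c,d}  B: {$,a,b,c,d}  C: {$,a,b,c,d}
round 3: (stable)
  S: {$,a,b,c,d}  A: {$,a,b,c,d}  B: {$,a,b,c,d}  C: {$,a,b,c,d}

FOLLOW(C) = ["$", "a", "b", "c", "d"]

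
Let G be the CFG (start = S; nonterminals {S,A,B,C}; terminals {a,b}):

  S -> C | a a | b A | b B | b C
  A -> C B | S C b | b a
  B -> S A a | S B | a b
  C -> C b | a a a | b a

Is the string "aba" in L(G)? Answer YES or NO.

CNF form of G:
  S -> C T0 | T0 A | T0 B | T0 C | T0 T1 | T1 T1 | T1 X5
  A -> C B | S X2 | T0 T1
  B -> S B | S X3 | T1 T0
  C -> C T0 | T0 T1 | T1 X4
  T0 -> b
  T1 -> a
  X2 -> C T0
  X3 -> A T1
  X4 -> T1 T1
  X5 -> T1 T1

CYK table (by increasing span):
  [0..0]={T1}  "a"  orig:{}
  [1..1]={T0}  "b"  orig:{}
  [2..2]={T1}  "a"  orig:{}
  [0..1]={B}  "ab"
  [1..2]={A,C,S}  "ba"
  [0..2]=∅  "aba"

S ∉ T[0,2] ⇒ NO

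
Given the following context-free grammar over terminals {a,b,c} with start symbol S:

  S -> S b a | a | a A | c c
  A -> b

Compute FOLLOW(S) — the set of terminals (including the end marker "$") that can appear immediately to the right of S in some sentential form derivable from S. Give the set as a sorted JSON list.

FIRST iteration:
iter 1:
  A via A→b: +{b}
  S via S→a: +{a}
  S via S→c c: +{c}
  S: {a,c}  A: {b}
iter 2: — fixpoint
  S: {a,c}  A: {b}

FOLLOW iteration:
initialize: $ ∈ FOLLOW(S)
iter 1:
  S→S b a: FOLLOW(S) ⊇ FIRST(b) = {b}; new: +{b}
  S→a A: FOLLOW(A) ⊇ FOLLOW(S) ⊇ {$,b}; new: +{$,b}
  S: {$,b}  A: {$,b}
iter 2: — fixpoint
  S: {$,b}  A: {$,b}

FOLLOW(S) = ["$", "b"]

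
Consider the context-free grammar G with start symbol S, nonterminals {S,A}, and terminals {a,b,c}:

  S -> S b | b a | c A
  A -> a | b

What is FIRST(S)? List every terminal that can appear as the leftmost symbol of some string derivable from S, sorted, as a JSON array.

FIRST sets, iterate to fixpoint:
pass 1:
  A via A→a: +{a}
  A via A→b: +{b}
  S via S→b a: +{b}
  S via S→c A: +{c}
  S: {b,c}  A: {a,b}
pass 2: (stable)
  S: {b,c}  A: {a,b}

FIRST(S) = ["b", "c"]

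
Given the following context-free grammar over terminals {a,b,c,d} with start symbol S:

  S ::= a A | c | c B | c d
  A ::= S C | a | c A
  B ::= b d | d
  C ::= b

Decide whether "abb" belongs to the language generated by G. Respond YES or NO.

CNF form of G:
  S -> T0 B | T0 T2 | T3 A | c
  A -> S C | T0 A | a
  B -> T1 T2 | d
  C -> b
  T0 -> c
  T1 -> b
  T2 -> d
  T3 -> a

CYK table (by increasing span):
  cell(0,0) a: {A,T3}  orig:{A}
  cell(1,1) b: {C,T1}  orig:{C}
  cell(2,2) b: {C,T1}  orig:{C}
  cell(0,1) ab: ∅
  cell(1,2) bb: ∅
  cell(0,2) abb: ∅

S ∉ T[0,2] ⇒ NO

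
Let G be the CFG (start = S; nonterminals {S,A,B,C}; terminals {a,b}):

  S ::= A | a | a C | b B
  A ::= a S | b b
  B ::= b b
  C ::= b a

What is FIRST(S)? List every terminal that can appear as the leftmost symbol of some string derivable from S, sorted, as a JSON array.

FIRST iteration:
[1]
  A via A→a S: +{a}
  A via A→b b: +{b}
  B via B→b b: +{b}
  C via C→b a: +{b}
  S via S→A: +{a,b}
  FIRST(S)={a,b}  FIRST(A)={a,b}  FIRST(B)={b}  FIRST(C)={b}
[2] (stable)
  FIRST(S)={a,b}  FIRST(A)={a,b}  FIRST(B)={b}  FIRST(C)={b}

FIRST(S) = ["a", "b"]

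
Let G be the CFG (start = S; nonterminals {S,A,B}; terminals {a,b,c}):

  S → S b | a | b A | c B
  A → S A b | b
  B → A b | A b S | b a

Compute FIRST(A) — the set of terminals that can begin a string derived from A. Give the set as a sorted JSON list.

FIRST sets, iterate to fixpoint:
pass 1:
  A via A→b: +{b}
  B via B→A b: +{b}
  S via S→a: +{a}
  S via S→b A: +{b}
  S via S→c B: +{c}
  FIRST(S)={a,b,c}  FIRST(A)={b}  FIRST(B)={b}
pass 2:
  A via A→S A b: +{a,c}
  B via B→A b: +{a,c}
  FIRST(S)={a,b,c}  FIRST(A)={a,b,c}  FIRST(B)={a,b,c}
pass 3: (stable)
  FIRST(S)={a,b,c}  FIRST(A)={a,b,c}  FIRST(B)={a,b,c}

FIRST(A) = ["a", "b", "c"]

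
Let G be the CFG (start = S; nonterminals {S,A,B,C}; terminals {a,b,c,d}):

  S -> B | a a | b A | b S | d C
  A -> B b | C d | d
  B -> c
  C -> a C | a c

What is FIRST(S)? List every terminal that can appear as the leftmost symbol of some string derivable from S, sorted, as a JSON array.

Compute FIRST by fixpoint:
iter 1:
  A via A→d: +{d}
  B via B→c: +{c}
  C via C→a C: +{a}
  S via S→B: +{c}
  S via S→a a: +{a}
  S via S→b A: +{b}
  S via S→d C: +{d}
  FIRST(S)={a,b,c,d}  FIRST(A)={d}  FIRST(B)={c}  FIRST(C)={a}
iter 2:
  A via A→B b: +{c}
  A via A→C d: +{a}
  FIRST(S)={a,b,c,d}  FIRST(A)={a,c,d}  FIRST(B)={c}  FIRST(C)={a}
iter 3: (stable)
  FIRST(S)={a,b,c,d}  FIRST(A)={a,c,d}  FIRST(B)={c}  FIRST(C)={a}

FIRST(S) = ["a", "b", "c", "d"]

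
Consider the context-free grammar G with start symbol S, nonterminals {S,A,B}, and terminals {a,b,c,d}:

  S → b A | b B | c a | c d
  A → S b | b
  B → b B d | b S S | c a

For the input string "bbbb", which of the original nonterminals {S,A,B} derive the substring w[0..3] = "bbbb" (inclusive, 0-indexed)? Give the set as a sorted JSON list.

Convert to CNF:
  S -> T0 A | T0 B | T2 T1 | T2 T3
  A -> S T0 | b
  B -> T0 X4 | T0 X5 | T2 T3
  T0 -> b
  T1 -> d
  T2 -> c
  T3 -> a
  X4 -> B T1
  X5 -> S S

Fill CYK table bottom-up, restricted to cells inside w[0..3]:
  T[0,0] 'b' = {A,T0}  orig:{A}
  T[1,1] 'b' = {A,T0}  orig:{A}
  T[2,2] 'b' = {A,T0}  orig:{A}
  T[3,3] 'b' = {A,T0}  orig:{A}
  T[0,1] 'bb' = {S}
  T[1,2] 'bb' = {S}
  T[2,3] 'bb' = {S}
  T[0,2] 'bbb' = {A}
  T[1,3] 'bbb' = {A}
  T[0,3] 'bbbb' = {S,X5}  orig:{S}

Original NTs in T[0,3] deriving "bbbb": ["S"]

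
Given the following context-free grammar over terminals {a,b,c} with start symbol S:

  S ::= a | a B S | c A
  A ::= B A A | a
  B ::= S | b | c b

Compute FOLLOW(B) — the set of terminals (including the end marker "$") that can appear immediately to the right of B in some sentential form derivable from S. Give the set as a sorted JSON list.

FIRST iteration:
[1]
  A via A→a: +{a}
  B via B→b: +{b}
  B via B→c b: +{c}
  S via S→a: +{a}
  S via S→c A: +{c}
  FIRST(S)={a,c}  FIRST(A)={a}  FIRST(B)={b,c}
[2]
  A via A→B A A: +{b,c}
  B via B→S: +{a}
  FIRST(S)={a,c}  FIRST(A)={a,b,c}  FIRST(B)={a,b,c}
[3] done
  FIRST(S)={a,c}  FIRST(A)={a,b,c}  FIRST(B)={a,b,c}

FOLLOW iteration:
FOLLOW(S) := {$}
[1]
  A→B A A: FOLLOW(B) ⊇ FIRST(A) = {a,b,c}; new: +{a,b,c}
  A→B A A: FOLLOW(A) ⊇ FIRST(A) = {a,b,c}; new: +{a,b,c}
  B→S: FOLLOW(S) ⊇ FOLLOW(B) ⊇ {a,b,c}; new: +{a,b,c}
  S→c A: FOLLOW(A) ⊇ FOLLOW(S) ⊇ {$,a,b,c}; new: +{$}
  S: {$,a,b,c}  A: {$,a,b,c}  B: {a,b,c}
[2] — fixpoint
  S: {$,a,b,c}  A: {$,a,b,c}  B: {a,b,c}

FOLLOW(B) = ["a", "b", "c"]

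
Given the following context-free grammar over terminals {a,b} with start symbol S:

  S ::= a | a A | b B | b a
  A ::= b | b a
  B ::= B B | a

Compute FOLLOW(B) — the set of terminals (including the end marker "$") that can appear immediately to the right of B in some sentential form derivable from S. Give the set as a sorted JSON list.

Compute FIRST by fixpoint:
round 1:
  A via A→b: +{b}
  B via B→a: +{a}
  S via S→a: +{a}
  S via S→b B: +{b}
  FIRST(S)={a,b}  FIRST(A)={b}  FIRST(B)={a}
round 2: (stable)
  FIRST(S)={a,b}  FIRST(A)={b}  FIRST(B)={a}

FOLLOW sets:
seed FOLLOW(S) with $
round 1:
  B→B B: FOLLOW(B) ⊇ FIRST(B) = {a}; new: +{a}
  S→a A: FOLLOW(A) ⊇ FOLLOW(S) ⊇ {$}; new: +{$}
  S→b B: FOLLOW(B) ⊇ FOLLOW(S) ⊇ {$}; new: +{$}
  FOLLOW(S)={$}  FOLLOW(A)={$}  FOLLOW(B)={$,a}
round 2: (stable)
  FOLLOW(S)={$}  FOLLOW(A)={$}  FOLLOW(B)={$,a}

FOLLOW(B) = ["$", "a"]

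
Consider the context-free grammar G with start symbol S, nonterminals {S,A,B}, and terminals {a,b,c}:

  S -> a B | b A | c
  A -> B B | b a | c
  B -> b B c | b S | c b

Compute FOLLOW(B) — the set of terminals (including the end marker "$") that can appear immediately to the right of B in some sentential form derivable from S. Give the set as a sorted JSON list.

Compute FIRST by fixpoint:
[1]
  A via A→b a: +{b}
  A via A→c: +{c}
  B via B→b B c: +{b}
  B via B→c b: +{c}
  S via S→a B: +{a}
  S via S→b A: +{b}
  S via S→c: +{c}
  FIRST(S)={a,b,c}  FIRST(A)={b,c}  FIRST(B)={b,c}
[2] done
  FIRST(S)={a,b,c}  FIRST(A)={b,c}  FIRST(B)={b,c}

FOLLOW iteration:
FOLLOW(S) := {$}
iter 1:
  A→B B: FOLLOW(B) ⊇ FIRST(B) = {b,c}; new: +{b,c}
  B→b S: FOLLOW(S) ⊇ FOLLOW(B) ⊇ {b,c}; new: +{b,c}
  S→a B: FOLLOW(B) ⊇ FOLLOW(S) ⊇ {$,b,c}; new: +{$}
  S→b A: FOLLOW(A) ⊇ FOLLOW(S) ⊇ {$,b,c}; new: +{$,b,c}
  S: {$,b,c}  A: {$,b,c}  B: {$,b,c}
iter 2: (no change)
  S: {$,b,c}  A: {$,b,c}  B: {$,b,c}

FOLLOW(B) = ["$", "b", "c"]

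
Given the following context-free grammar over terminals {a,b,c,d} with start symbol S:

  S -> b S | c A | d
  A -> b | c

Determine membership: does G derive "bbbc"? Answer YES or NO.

CNF form of G:
  S -> T0 S | T1 A | d
  A -> b | c
  T0 -> b
  T1 -> c

Fill CYK table bottom-up:
  cell(0,0) b: {A,T0}  orig:{A}
  cell(1,1) b: {A,T0}  orig:{A}
  cell(2,2) b: {A,T0}  orig:{A}
  cell(3,3) c: {A,T1}  orig:{A}
  cell(0,1) bb: ∅
  cell(1,2) bb: ∅
  cell(2,3) bc: ∅
  cell(0,2) bbb: ∅
  cell(1,3) bbc: ∅
  cell(0,3) bbbc: ∅

S ∉ T[0,3] ⇒ NO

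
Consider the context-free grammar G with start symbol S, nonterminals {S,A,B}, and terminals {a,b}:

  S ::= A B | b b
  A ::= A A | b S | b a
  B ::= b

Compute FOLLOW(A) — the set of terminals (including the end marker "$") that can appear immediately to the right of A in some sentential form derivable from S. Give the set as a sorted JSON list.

Compute FIRST by fixpoint:
iter 1:
  A via A→b S: +{b}
  B via B→b: +{b}
  S via S→A B: +{b}
  S: {b}  A: {b}  B: {b}
iter 2: — fixpoint
  S: {b}  A: {b}  B: {b}

FOLLOW iteration:
initialize: $ ∈ FOLLOW(S)
[1]
  A→A A: FOLLOW(A) ⊇ FIRST(A) = {b}; new: +{b}
  A→b S: FOLLOW(S) ⊇ FOLLOW(A) ⊇ {b}; new: +{b}
  S→A B: FOLLOW(B) ⊇ FOLLOW(S) ⊇ {$,b}; new: +{$,b}
  S: {$,b}  A: {b}  B: {$,b}
[2] — fixpoint
  S: {$,b}  A: {b}  B: {$,b}

FOLLOW(A) = ["b"]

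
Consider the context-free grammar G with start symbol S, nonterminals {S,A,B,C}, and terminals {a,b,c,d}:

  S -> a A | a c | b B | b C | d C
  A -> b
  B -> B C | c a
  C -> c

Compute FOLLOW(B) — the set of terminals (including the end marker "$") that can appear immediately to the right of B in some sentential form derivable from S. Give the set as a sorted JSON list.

Compute FIRST by fixpoint:
round 1:
  A via A→b: +{b}
  B via B→c a: +{c}
  C via C→c: +{c}
  S via S→a A: +{a}
  S via S→b B: +{b}
  S via S→d C: +{d}
  S: {a,b,d}  A: {b}  B: {c}  C: {c}
round 2: (stable)
  S: {a,b,d}  A: {b}  B: {c}  C: {c}

FOLLOW iteration:
initialize: $ ∈ FOLLOW(S)
[1]
  B→B C: FOLLOW(B) ⊇ FIRST(C) = {c}; new: +{c}
  B→B C: FOLLOW(C) ⊇ FOLLOW(B) ⊇ {c}; new: +{c}
  S→a A: FOLLOW(A) ⊇ FOLLOW(S) ⊇ {$}; new: +{$}
  S→b B: FOLLOW(B) ⊇ FOLLOW(S) ⊇ {$}; new: +{$}
  S→b C: FOLLOW(C) ⊇ FOLLOW(S) ⊇ {$}; new: +{$}
  FOLLOW[S]={$}  FOLLOW[A]={$}  FOLLOW[B]={$,c}  FOLLOW[C]={$,c}
[2] — fixpoint
  FOLLOW[S]={$}  FOLLOW[A]={$}  FOLLOW[B]={$,c}  FOLLOW[C]={$,c}

FOLLOW(B) = ["$", "c"]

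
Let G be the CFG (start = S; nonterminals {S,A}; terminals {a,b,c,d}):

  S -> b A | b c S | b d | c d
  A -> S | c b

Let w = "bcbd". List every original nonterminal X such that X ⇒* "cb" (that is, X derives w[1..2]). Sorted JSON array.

Convert to CNF:
  S -> T0 A | T0 T2 | T0 X4 | T1 T2
  A -> T0 A | T0 T2 | T0 X3 | T1 T0 | T1 T2
  T0 -> b
  T1 -> c
  T2 -> d
  X3 -> T1 S
  X4 -> T1 S

CYK table (by increasing span), restricted to cells inside w[1..2]:
  [1..1]={T1}  "c"  orig:{}
  [2..2]={T0}  "b"  orig:{}
  [1..2]={A}  "cb"

Original NTs in T[1,2] deriving "cb": ["A"]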